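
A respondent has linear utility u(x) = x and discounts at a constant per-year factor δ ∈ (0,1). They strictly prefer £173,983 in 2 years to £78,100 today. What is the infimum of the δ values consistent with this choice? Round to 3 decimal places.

Under u(x) = x this choice says 78100 < δ^2·173983.
Hence δ^2 > 78100/173983 = 0.44889, and x ↦ x^(1/2) is increasing on (0,∞).
δ > (78100/173983)^(1/2) ≈ 0.670.

δ > 0.670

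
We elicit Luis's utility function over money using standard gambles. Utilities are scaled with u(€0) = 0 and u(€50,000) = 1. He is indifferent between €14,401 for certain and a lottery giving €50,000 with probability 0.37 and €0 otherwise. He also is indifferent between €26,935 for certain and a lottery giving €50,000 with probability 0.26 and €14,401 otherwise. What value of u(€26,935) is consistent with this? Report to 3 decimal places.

First, u(€14,401) = 0.37·u(€50,000) + 0.63·u(€0) = 0.37.
The second indifference gives u(€26,935) = 0.26·u(€50,000) + 0.74·u(€14,401) = 0.26·1.00 + 0.74·0.37 = 0.5338.

0.534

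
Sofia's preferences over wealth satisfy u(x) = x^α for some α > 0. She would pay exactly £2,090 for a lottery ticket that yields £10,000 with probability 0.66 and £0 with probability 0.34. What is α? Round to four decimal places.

The lottery's expected utility is 0.66·u(10000) + 0.34·u(0) = 0.66·10000^α (since u(0) = 0 for α > 0).
Setting u(2090) equal to that: 2090^α = 0.66·10000^α ⇒ (2090/10000)^α = 0.66.
Taking logs: α·ln(2090/10000) = ln(0.66), so α = -0.4155154 / -1.5654210 ≈ 0.2654.

α ≈ 0.2654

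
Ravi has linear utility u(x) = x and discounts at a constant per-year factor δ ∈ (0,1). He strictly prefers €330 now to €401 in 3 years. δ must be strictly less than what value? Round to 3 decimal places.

δ < 0.937

Comparing present values: 330 > δ^3·401.
So δ^3 < 330/401 = 0.82294; taking the cube root of both positive sides preserves the inequality.
δ < (330/401)^(1/3) ≈ 0.937.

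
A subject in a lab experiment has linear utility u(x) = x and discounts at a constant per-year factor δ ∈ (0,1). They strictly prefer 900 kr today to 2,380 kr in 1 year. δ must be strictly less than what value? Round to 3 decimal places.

δ < 0.378

Under u(x) = x this choice says 900 > δ·2380.
So δ < 900/2380 = 0.37815.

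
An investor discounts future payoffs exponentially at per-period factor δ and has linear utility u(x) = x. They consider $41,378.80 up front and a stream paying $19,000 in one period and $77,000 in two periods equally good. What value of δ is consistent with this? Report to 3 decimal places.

δ ≈ 0.620

Present value of the stream is 19000·δ + 77000·δ². Indifference gives 19000δ + 77000δ² = 41378.80.
That is, 77000δ² + 19000δ − 41378.80 = 0, a quadratic in δ.
δ = (−19000 + √(19000² + 4·77000·41378.80)) / (2·77000) = (−19000 + √13105670400.00) / 154000 ≈ 0.620.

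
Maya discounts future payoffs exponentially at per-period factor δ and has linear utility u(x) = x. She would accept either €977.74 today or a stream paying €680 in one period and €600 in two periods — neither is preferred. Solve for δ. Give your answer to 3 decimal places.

δ ≈ 0.830

Equating present values: 977.74 = 680δ + 600δ².
So 600δ² + 680δ − 977.74 = 0.
By the quadratic formula (taking the positive root), δ = (−680 + √2808976.00) / 1200 ≈ 0.830.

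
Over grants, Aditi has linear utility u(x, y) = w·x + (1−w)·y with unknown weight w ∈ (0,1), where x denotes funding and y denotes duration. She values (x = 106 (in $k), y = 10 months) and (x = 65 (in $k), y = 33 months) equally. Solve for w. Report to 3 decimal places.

Indifference: w·106 + (1−w)·10 = w·65 + (1−w)·33.
w·(106−65) = (1−w)·(33−10), i.e. w·41 = (1−w)·23.
Hence w = 23/(41+23) = 23/64 = 0.359.

w = 0.359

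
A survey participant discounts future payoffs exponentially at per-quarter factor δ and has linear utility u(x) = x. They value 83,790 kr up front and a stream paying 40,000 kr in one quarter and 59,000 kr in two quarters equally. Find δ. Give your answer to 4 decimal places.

δ ≈ 0.9000

Present value of the stream is 40000·δ + 59000·δ². Indifference gives 40000δ + 59000δ² = 83790.
So 59000δ² + 40000δ − 83790 = 0.
The positive root is δ = [−40000 + √(40000² + 4·59000·83790)] / (2·59000) = (−40000 + 146200.000)/118000 ≈ 0.9000.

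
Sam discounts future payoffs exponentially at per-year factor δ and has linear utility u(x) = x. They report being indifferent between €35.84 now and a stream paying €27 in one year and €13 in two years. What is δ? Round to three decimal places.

The stream is worth 27δ + 13δ² today, so 27δ + 13δ² = 35.84.
So 13δ² + 27δ − 35.84 = 0.
δ = (−27 + √(27² + 4·13·35.84)) / (2·13) = (−27 + √2592.68) / 26 ≈ 0.920.

δ ≈ 0.920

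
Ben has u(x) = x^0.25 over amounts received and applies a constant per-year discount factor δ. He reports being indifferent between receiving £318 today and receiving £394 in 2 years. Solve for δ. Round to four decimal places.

The payoff in 2 years is discounted by δ^2, so u(318) = δ^2·u(394) and δ^2 = u(318)/u(394).
Since u(x) = x^0.25, δ^2 = (318/394)^0.25 = 0.80711^0.25 = 0.94783.
So δ = 0.94783^(1/2) ≈ 0.9736.

δ ≈ 0.9736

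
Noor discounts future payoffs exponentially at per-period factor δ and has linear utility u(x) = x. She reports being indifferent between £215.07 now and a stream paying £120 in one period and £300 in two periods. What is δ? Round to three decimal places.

Present value of the stream is 120·δ + 300·δ². Indifference gives 120δ + 300δ² = 215.07.
That is, 300δ² + 120δ − 215.07 = 0, a quadratic in δ.
The positive root is δ = [−120 + √(120² + 4·300·215.07)] / (2·300) = (−120 + 522.000)/600 ≈ 0.670.

δ ≈ 0.670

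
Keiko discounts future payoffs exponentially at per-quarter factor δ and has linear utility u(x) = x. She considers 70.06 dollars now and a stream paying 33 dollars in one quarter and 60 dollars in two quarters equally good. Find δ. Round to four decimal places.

δ ≈ 0.8400

Equating present values: 70.06 = 33δ + 60δ².
Rearranged: 60δ² + 33δ − 70.06 = 0.
δ = (−33 + √(33² + 4·60·70.06)) / (2·60) = (−33 + √17903.40) / 120 ≈ 0.8400.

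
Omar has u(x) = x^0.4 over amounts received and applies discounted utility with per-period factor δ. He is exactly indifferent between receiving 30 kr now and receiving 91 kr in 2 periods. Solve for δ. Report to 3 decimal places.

The payoff in 2 periods is discounted by δ^2, so u(30) = δ^2·u(91) and δ^2 = u(30)/u(91).
With u(x) = x^0.4: δ^2 = 30^0.4/91^0.4 = (30/91)^0.4 = 0.64155.
Hence δ = (0.64155)^(1/2) = 0.80097.

δ ≈ 0.801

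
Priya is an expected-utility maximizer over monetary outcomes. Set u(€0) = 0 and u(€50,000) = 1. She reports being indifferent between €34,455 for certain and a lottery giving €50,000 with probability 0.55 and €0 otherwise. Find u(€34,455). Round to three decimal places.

0.550

u(€34,455) equals the lottery's expected utility: 0.55·1 + 0.45·0 = 0.55.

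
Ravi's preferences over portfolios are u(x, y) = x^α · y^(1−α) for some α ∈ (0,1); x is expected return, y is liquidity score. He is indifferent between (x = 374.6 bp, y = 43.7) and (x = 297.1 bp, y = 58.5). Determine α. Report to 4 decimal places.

The Cobb–Douglas utilities coincide, so 374.6^α·43.7^(1−α) = 297.1^α·58.5^(1−α).
Taking logs: α·ln 374.6 + (1−α)·ln 43.7 = α·ln 297.1 + (1−α)·ln 58.5, i.e. α·0.2317900 = (1−α)·0.2916787.
Thus α·(0.5234687) = 0.2916787, so α = 0.2916787/0.5234687 ≈ 0.5572.

α ≈ 0.5572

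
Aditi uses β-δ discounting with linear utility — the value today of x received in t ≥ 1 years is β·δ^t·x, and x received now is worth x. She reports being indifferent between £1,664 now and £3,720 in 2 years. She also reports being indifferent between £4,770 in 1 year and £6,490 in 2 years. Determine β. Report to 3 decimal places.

The second indifference involves only future payoffs, so β cancels: β·δ^1·4770 = β·δ^2·6490, giving δ = 4770/6490 = 0.73498.
Now use the now-vs-future pair: 1664 = β·δ^2·3720 gives β = 1664/(0.54019·3720) ≈ 0.828.

β ≈ 0.828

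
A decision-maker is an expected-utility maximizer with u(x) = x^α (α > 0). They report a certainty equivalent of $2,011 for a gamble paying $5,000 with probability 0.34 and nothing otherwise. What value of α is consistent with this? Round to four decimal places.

α ≈ 1.1845

Since u(0) = 0, the lottery's EU is 0.34·5000^α.
Indifference: 2011^α = 0.34·5000^α, so (2011/5000)^α = 0.34.
α = ln(0.34) / ln(2011/5000) = -1.0788097/-0.9108058 ≈ 1.1845.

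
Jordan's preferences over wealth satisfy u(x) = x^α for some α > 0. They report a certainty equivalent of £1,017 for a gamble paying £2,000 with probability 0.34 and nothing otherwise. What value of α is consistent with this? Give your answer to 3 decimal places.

EU(lottery) = 0.34·2000^α + 0.66·0 = 0.34·2000^α.
Setting u(1017) equal to that: 1017^α = 0.34·2000^α ⇒ (1017/2000)^α = 0.34.
Take logs: α = ln 0.34 / ln(1017/2000) ≈ 1.59519.

α ≈ 1.595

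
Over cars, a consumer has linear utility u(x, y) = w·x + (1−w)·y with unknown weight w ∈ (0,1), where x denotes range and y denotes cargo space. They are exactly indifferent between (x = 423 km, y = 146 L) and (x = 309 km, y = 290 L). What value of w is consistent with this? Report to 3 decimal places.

Equating utilities: w·423 + (1−w)·146 = w·309 + (1−w)·290.
Rearranging, 114·w − 144·(1−w) = 0.
Hence w = 144/(114+144) = 144/258 = 0.558.

w = 0.558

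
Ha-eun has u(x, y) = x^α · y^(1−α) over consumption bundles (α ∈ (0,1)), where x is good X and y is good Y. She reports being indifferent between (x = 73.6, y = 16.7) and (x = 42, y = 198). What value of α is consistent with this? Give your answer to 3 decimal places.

α ≈ 0.815

Set the two utilities equal: 73.6^α·16.7^(1−α) = 42^α·198^(1−α).
Rearrange to (73.6/42)^α = (198/16.7)^(1−α) and take logs: α·0.560975 = (1−α)·2.472858.
So α/(1−α) = (2.472858)/(0.560975) = 4.408143, and α = 4.408143/5.408143 ≈ 0.815.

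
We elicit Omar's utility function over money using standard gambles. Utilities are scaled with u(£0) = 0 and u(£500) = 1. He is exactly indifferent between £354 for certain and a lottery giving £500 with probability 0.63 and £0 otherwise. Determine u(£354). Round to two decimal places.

The indifference gives u(£354) = 0.63·u(£500) + 0.37·u(£0) = 0.63·1 + 0.37·0 = 0.63.

0.63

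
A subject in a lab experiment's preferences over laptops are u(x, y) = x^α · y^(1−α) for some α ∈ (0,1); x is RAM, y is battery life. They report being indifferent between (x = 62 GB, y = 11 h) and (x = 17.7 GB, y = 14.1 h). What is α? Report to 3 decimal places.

α ≈ 0.165

The Cobb–Douglas utilities coincide, so 62^α·11^(1−α) = 17.7^α·14.1^(1−α).
Rearrange to (62/17.7)^α = (14.1/11)^(1−α) and take logs: α·1.253570 = (1−α)·0.248280.
So α/(1−α) = (0.248280)/(1.253570) = 0.198058, and α = 0.198058/1.198058 ≈ 0.165.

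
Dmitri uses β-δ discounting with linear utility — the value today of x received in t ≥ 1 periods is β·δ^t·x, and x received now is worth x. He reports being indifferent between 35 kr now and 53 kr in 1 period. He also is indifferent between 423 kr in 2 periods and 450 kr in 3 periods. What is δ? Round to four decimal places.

δ ≈ 0.9400

From the later pair, β·δ^2·423 = β·δ^3·450; dividing through, δ = 423/450 = 0.94000.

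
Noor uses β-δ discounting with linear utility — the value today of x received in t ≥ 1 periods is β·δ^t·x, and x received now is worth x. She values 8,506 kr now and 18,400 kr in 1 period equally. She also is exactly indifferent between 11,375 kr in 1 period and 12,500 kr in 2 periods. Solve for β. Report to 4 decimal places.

β ≈ 0.5080

Both payoffs in the second observation are in the future, so β drops out: δ^1·11375 = δ^2·12500 ⇒ δ = 11375/12500 = 0.91000.
The first indifference: 8506 = β·δ·18400, so β = 8506/(δ·18400) = 8506/(0.91000·18400) ≈ 0.5080.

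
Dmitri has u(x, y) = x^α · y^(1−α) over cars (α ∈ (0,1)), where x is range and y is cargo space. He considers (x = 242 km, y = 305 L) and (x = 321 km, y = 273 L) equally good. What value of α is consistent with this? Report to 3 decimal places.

α ≈ 0.282

The Cobb–Douglas utilities coincide, so 242^α·305^(1−α) = 321^α·273^(1−α).
(242/321)^α = (273/305)^(1−α); take logs: α·ln(242/321) = (1−α)·ln(273/305), i.e. α·-0.282503 = (1−α)·-0.110840.
So α/(1−α) = (-0.110840)/(-0.282503) = 0.392350, and α = 0.392350/1.392350 ≈ 0.282.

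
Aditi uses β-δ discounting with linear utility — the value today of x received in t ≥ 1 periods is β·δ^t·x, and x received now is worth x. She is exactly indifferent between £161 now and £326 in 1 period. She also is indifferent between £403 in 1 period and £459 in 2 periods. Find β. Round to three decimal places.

From the later pair, β·δ^1·403 = β·δ^2·459; dividing through, δ = 403/459 = 0.87800.
The first indifference: 161 = β·δ·326, so β = 161/(δ·326) = 161/(0.87800·326) ≈ 0.562.

β ≈ 0.562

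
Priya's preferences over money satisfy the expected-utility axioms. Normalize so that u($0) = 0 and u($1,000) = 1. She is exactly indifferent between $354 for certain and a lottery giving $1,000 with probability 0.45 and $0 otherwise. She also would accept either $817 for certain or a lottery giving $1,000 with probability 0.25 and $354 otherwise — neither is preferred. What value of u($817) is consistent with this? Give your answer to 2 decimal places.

0.59

First, u($354) = 0.45·u($1,000) + 0.55·u($0) = 0.45.
The second indifference gives u($817) = 0.25·u($1,000) + 0.75·u($354) = 0.25·1.00 + 0.75·0.45 = 0.5875.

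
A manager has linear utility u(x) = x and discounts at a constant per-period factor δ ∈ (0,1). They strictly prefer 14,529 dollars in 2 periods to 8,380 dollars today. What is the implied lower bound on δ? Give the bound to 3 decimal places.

Comparing present values: 8380 < δ^2·14529.
Dividing by 14529: δ^2 > 0.57678. Both sides are positive, so the square root keeps the direction.
δ > (8380/14529)^(1/2) ≈ 0.759.

δ > 0.759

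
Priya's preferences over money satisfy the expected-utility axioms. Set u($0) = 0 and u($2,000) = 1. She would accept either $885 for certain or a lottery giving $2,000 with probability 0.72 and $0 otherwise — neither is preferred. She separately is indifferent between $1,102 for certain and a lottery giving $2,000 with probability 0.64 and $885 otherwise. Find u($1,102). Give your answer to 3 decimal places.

0.899

First, u($885) = 0.72·u($2,000) + 0.28·u($0) = 0.72.
Then u($1,102) = 0.64·u($2,000) + 0.36·u($885) = 0.64·1.00 + 0.36·0.72 = 0.8992.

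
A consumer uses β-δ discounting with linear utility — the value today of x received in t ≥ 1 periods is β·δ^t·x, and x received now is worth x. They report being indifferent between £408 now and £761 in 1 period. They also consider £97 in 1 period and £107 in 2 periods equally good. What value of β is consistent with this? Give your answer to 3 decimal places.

β ≈ 0.591

From the later pair, β·δ^1·97 = β·δ^2·107; dividing through, δ = 97/107 = 0.90654.
The first indifference: 408 = β·δ·761, so β = 408/(δ·761) = 408/(0.90654·761) ≈ 0.591.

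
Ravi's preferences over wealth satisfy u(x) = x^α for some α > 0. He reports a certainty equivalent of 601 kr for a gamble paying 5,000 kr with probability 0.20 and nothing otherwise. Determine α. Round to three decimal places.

α ≈ 0.760

Since u(0) = 0, the lottery's EU is 0.20·5000^α.
Indifference: 601^α = 0.20·5000^α, so (601/5000)^α = 0.20.
α = ln(0.20) / ln(601/5000) = -1.609438/-2.118598 ≈ 0.760.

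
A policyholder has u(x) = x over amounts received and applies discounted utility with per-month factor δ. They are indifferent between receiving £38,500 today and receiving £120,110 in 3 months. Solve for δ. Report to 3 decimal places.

δ ≈ 0.684

Indifference means u(38500) = δ^3 · u(120110), so δ^3 = u(38500)/u(120110).
With u(x) = x: δ^3 = 38500/120110 = 0.32054.
So δ = 0.32054^(1/3) ≈ 0.684.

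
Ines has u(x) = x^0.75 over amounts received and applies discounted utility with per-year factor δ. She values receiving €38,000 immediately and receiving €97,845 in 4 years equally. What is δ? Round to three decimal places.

Equating discounted utilities: u(38000) = δ^4·u(97845) ⇒ δ^4 = u(38000)/u(97845).
With u(x) = x^0.75: δ^4 = 38000^0.75/97845^0.75 = (38000/97845)^0.75 = 0.49196.
So δ = 0.49196^(1/4) ≈ 0.837.

δ ≈ 0.837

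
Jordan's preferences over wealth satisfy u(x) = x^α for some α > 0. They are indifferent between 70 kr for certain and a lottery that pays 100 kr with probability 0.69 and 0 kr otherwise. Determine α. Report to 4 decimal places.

α ≈ 1.0403

Since u(0) = 0, the lottery's EU is 0.69·100^α.
Equating: 70^α = 0.69·100^α, i.e. 0.7000^α = 0.69.
Take logs: α = ln 0.69 / ln(70/100) ≈ 1.040341.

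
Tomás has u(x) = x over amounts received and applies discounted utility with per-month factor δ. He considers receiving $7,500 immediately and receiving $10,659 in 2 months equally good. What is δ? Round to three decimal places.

The payoff in 2 months is discounted by δ^2, so u(7500) = δ^2·u(10659) and δ^2 = u(7500)/u(10659).
With u(x) = x: δ^2 = 7500/10659 = 0.70363.
Taking the square root: δ = 0.70363^(1/2) ≈ 0.839.

δ ≈ 0.839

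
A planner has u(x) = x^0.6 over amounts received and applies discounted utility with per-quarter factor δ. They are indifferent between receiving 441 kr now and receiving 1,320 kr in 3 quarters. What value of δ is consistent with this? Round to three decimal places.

Equating discounted utilities: u(441) = δ^3·u(1320) ⇒ δ^3 = u(441)/u(1320).
Since u(x) = x^0.6, δ^3 = (441/1320)^0.6 = 0.33409^0.6 = 0.51799.
Hence δ = (0.51799)^(1/3) = 0.80311.

δ ≈ 0.803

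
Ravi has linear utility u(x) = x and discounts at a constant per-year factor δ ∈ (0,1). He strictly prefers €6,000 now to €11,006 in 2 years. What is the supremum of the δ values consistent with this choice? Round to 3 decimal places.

Comparing present values: 6000 > δ^2·11006.
So δ^2 < 6000/11006 = 0.54516; taking the square root of both positive sides preserves the inequality.
δ < (6000/11006)^(1/2) ≈ 0.738.

δ < 0.738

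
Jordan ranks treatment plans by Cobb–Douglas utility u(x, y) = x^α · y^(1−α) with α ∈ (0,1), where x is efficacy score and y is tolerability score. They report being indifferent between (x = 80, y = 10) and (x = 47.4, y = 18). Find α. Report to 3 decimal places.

Set the two utilities equal: 80^α·10^(1−α) = 47.4^α·18^(1−α).
(80/47.4)^α = (18/10)^(1−α); take logs: α·ln(80/47.4) = (1−α)·ln(18/10), i.e. α·0.523404 = (1−α)·0.587787.
With A = 0.523404 and B = 0.587787: α·A = (1−α)·B, so α = B/(A+B) = 0.587787/1.111191 ≈ 0.529.

α ≈ 0.529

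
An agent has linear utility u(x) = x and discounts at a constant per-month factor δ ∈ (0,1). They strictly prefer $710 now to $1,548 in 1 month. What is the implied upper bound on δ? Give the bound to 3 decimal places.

Comparing present values: 710 > δ·1548.
Dividing through by 1548 gives δ < 0.45866.

δ < 0.459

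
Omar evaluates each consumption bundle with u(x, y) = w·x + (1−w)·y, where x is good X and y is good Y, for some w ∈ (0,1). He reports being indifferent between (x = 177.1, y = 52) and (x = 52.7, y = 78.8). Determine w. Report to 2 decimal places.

Equating utilities: w·177.1 + (1−w)·52 = w·52.7 + (1−w)·78.8.
Collecting terms: w·124.4 = (1−w)·26.8.
The marginal rate of substitution is 26.8/124.4, so w = 26.8/(124.4+26.8) = 0.18.

w = 0.18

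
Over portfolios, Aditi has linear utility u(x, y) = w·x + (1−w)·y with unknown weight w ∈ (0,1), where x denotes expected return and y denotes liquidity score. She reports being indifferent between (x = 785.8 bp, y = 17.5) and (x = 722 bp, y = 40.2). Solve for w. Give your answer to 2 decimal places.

w = 0.26

Equating utilities: w·785.8 + (1−w)·17.5 = w·722 + (1−w)·40.2.
Rearranging, 63.8·w − 22.7·(1−w) = 0.
Hence w = 22.7/(63.8+22.7) = 22.7/86.5 = 0.26.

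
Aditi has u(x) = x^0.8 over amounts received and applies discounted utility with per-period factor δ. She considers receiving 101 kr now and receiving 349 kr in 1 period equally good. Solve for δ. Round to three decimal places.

δ ≈ 0.371

Equating discounted utilities: u(101) = δ·u(349) ⇒ δ = u(101)/u(349).
Since u(x) = x^0.8, δ = (101/349)^0.8 = 0.28940^0.8 = 0.37085.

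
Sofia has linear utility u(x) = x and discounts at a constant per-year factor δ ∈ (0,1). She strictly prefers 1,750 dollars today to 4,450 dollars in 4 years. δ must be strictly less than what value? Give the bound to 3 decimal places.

Under u(x) = x this choice says 1750 > δ^4·4450.
So δ^4 < 1750/4450 = 0.39326; taking the 4th root of both positive sides preserves the inequality.
δ < 0.39326^(1/4) = 0.792.

δ < 0.792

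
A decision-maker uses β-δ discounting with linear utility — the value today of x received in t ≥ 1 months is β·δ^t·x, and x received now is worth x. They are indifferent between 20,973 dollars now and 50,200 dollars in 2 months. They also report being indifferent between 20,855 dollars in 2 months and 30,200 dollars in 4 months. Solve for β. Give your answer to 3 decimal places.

The second indifference involves only future payoffs, so β cancels: β·δ^2·20855 = β·δ^4·30200, giving δ^2 = 20855/30200 = 0.69056, so δ = 0.83100.
Substituting δ into 20973 = β·δ^2·50200: β = 20973/(34666.258) ≈ 0.605.

β ≈ 0.605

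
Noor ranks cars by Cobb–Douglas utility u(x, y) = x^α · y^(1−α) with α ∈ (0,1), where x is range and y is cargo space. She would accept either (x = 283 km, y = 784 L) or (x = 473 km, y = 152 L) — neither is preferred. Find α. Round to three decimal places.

Indifference: 283^α · 784^(1−α) = 473^α · 152^(1−α).
Taking logs: α·ln 283 + (1−α)·ln 784 = α·ln 473 + (1−α)·ln 152, i.e. α·-0.513648 = (1−α)·-1.640528.
With A = -0.513648 and B = -1.640528: α·A = (1−α)·B, so α = B/(A+B) = -1.640528/-2.154176 ≈ 0.762.

α ≈ 0.762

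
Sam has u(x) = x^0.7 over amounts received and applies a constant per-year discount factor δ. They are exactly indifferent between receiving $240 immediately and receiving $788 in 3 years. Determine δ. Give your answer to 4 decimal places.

Equating discounted utilities: u(240) = δ^3·u(788) ⇒ δ^3 = u(240)/u(788).
Since u(x) = x^0.7, δ^3 = (240/788)^0.7 = 0.30457^0.7 = 0.43509.
Taking the cube root: δ = 0.43509^(1/3) ≈ 0.7578.

δ ≈ 0.7578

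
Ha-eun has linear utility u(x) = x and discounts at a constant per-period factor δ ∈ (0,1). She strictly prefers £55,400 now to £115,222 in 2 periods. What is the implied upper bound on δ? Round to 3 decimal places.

δ < 0.693

The preference means 55400 > δ^2·115222.
So δ^2 < 55400/115222 = 0.48081; taking the square root of both positive sides preserves the inequality.
δ < 0.48081^(1/2) = 0.693.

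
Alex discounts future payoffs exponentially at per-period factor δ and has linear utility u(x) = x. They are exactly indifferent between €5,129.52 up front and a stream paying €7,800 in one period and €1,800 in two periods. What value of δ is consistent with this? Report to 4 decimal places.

The stream is worth 7800δ + 1800δ² today, so 7800δ + 1800δ² = 5129.52.
Rearranged: 1800δ² + 7800δ − 5129.52 = 0.
δ = (−7800 + √(7800² + 4·1800·5129.52)) / (2·1800) = (−7800 + √97772544.00) / 3600 ≈ 0.5800.

δ ≈ 0.5800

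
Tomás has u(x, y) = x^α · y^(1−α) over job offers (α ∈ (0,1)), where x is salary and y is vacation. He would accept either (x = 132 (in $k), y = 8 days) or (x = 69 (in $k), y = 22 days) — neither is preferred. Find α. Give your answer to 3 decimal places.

α ≈ 0.609

Set the two utilities equal: 132^α·8^(1−α) = 69^α·22^(1−α).
Taking logs: α·ln 132 + (1−α)·ln 8 = α·ln 69 + (1−α)·ln 22, i.e. α·0.648695 = (1−α)·1.011601.
With A = 0.648695 and B = 1.011601: α·A = (1−α)·B, so α = B/(A+B) = 1.011601/1.660296 ≈ 0.609.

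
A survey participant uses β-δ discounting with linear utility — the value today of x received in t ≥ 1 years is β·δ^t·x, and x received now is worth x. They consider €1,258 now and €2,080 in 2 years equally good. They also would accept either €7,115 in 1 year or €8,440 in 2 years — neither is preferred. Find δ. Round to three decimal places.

δ ≈ 0.843

From the later pair, β·δ^1·7115 = β·δ^2·8440; dividing through, δ = 7115/8440 = 0.84301.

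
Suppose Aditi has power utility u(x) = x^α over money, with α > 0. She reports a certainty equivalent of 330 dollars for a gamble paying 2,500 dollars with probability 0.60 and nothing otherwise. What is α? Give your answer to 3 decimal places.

α ≈ 0.252

Since u(0) = 0, the lottery's EU is 0.60·2500^α.
Indifference: 330^α = 0.60·2500^α, so (330/2500)^α = 0.60.
α = ln(0.60) / ln(330/2500) = -0.510826/-2.024953 ≈ 0.252.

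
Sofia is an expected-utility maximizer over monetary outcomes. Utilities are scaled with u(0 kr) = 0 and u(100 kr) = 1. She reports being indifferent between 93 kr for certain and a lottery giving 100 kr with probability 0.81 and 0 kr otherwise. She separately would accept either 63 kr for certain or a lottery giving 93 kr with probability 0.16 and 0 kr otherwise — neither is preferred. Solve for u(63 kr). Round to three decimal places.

0.130

From the first indifference, u(93 kr) = 0.81·u(100 kr) + 0.19·u(0 kr) = 0.81·1 + 0.19·0 = 0.81.
Chaining: u(63 kr) = 0.16·0.81 + 0.84·0.00 = 0.1296.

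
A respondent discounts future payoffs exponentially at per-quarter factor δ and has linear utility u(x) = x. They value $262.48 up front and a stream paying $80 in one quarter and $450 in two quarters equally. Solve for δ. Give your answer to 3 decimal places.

δ ≈ 0.680

Equating present values: 262.48 = 80δ + 450δ².
So 450δ² + 80δ − 262.48 = 0.
The positive root is δ = [−80 + √(80² + 4·450·262.48)] / (2·450) = (−80 + 692.000)/900 ≈ 0.680.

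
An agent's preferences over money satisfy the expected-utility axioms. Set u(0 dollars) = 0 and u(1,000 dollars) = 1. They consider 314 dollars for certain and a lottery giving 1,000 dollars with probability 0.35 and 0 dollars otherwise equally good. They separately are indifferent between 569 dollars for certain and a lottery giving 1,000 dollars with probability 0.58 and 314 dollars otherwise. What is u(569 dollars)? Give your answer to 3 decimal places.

0.727

The first gamble pins u(314 dollars): it must equal 0.35·1 + 0.65·0 = 0.35.
The second indifference gives u(569 dollars) = 0.58·u(1,000 dollars) + 0.42·u(314 dollars) = 0.58·1.00 + 0.42·0.35 = 0.7270.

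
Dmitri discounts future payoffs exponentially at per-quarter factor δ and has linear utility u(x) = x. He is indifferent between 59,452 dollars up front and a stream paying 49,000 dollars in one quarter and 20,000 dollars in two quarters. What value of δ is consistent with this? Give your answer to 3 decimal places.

δ ≈ 0.890

The stream is worth 49000δ + 20000δ² today, so 49000δ + 20000δ² = 59452.
That is, 20000δ² + 49000δ − 59452 = 0, a quadratic in δ.
By the quadratic formula (taking the positive root), δ = (−49000 + √7157160000.00) / 40000 ≈ 0.890.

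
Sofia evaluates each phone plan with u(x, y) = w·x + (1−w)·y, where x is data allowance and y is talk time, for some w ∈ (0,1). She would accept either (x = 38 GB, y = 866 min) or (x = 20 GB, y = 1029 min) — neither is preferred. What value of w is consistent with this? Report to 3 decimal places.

Indifference: w·38 + (1−w)·866 = w·20 + (1−w)·1029.
Collecting terms: w·18 = (1−w)·163.
The marginal rate of substitution is 163/18, so w = 163/(18+163) = 0.901.

w = 0.901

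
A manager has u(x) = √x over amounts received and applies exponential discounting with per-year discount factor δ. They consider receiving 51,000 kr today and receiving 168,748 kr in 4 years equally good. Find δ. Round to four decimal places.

The payoff in 4 years is discounted by δ^4, so u(51000) = δ^4·u(168748) and δ^4 = u(51000)/u(168748).
With u(x) = √x: δ^4 = √51000/√168748 = √(51000/168748) = 0.54975.
Hence δ = (0.54975)^(1/4) = 0.861076.

δ ≈ 0.8611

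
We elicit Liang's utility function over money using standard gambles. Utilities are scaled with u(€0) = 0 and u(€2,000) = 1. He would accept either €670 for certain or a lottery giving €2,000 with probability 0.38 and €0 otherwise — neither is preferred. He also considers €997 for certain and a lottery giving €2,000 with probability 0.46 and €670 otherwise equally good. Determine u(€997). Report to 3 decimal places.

0.665

The first gamble pins u(€670): it must equal 0.38·1 + 0.62·0 = 0.38.
Chaining: u(€997) = 0.46·1.00 + 0.54·0.38 = 0.6652.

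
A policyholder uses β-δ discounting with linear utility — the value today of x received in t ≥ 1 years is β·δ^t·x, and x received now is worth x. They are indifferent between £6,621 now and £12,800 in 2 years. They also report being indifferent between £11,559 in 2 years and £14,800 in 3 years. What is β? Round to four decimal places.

β ≈ 0.8480

The second indifference involves only future payoffs, so β cancels: β·δ^2·11559 = β·δ^3·14800, giving δ = 11559/14800 = 0.78101.
Now use the now-vs-future pair: 6621 = β·δ^2·12800 gives β = 6621/(0.60998·12800) ≈ 0.8480.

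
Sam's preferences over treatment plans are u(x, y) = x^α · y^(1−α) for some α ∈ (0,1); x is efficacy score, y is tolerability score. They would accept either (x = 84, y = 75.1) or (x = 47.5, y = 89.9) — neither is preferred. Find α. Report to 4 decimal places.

Indifference: 84^α · 75.1^(1−α) = 47.5^α · 89.9^(1−α).
Rearrange to (84/47.5)^α = (89.9/75.1)^(1−α) and take logs: α·0.5700871 = (1−α)·0.1798774.
With A = 0.5700871 and B = 0.1798774: α·A = (1−α)·B, so α = B/(A+B) = 0.1798774/0.7499645 ≈ 0.2398.

α ≈ 0.2398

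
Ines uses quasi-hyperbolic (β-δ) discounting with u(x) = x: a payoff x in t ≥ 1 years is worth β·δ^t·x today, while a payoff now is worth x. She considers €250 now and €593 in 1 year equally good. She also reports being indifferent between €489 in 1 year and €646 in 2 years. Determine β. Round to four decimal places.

β ≈ 0.5569

Both payoffs in the second observation are in the future, so β drops out: δ^1·489 = δ^2·646 ⇒ δ = 489/646 = 0.75697.
Now use the now-vs-future pair: 250 = β·δ·593 gives β = 250/(0.75697·593) ≈ 0.5569.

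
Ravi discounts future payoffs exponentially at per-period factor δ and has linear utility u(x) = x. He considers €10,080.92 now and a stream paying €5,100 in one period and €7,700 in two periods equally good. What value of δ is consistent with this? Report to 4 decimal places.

Equating present values: 10080.92 = 5100δ + 7700δ².
That is, 7700δ² + 5100δ − 10080.92 = 0, a quadratic in δ.
The positive root is δ = [−5100 + √(5100² + 4·7700·10080.92)] / (2·7700) = (−5100 + 18344.000)/15400 ≈ 0.8600.

δ ≈ 0.8600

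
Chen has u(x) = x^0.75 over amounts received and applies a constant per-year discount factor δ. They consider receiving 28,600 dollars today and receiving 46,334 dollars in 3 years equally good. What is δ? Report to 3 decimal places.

The payoff in 3 years is discounted by δ^3, so u(28600) = δ^3·u(46334) and δ^3 = u(28600)/u(46334).
Since u(x) = x^0.75, δ^3 = (28600/46334)^0.75 = 0.61726^0.75 = 0.69639.
Hence δ = (0.69639)^(1/3) = 0.88637.

δ ≈ 0.886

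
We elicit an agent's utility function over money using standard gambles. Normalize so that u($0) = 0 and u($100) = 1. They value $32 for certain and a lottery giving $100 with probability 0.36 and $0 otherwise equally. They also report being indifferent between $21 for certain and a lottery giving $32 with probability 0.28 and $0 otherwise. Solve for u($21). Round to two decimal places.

0.10

From the first indifference, u($32) = 0.36·u($100) + 0.64·u($0) = 0.36·1 + 0.64·0 = 0.36.
The second indifference gives u($21) = 0.28·u($32) + 0.72·u($0) = 0.28·0.36 + 0.72·0.00 = 0.1008.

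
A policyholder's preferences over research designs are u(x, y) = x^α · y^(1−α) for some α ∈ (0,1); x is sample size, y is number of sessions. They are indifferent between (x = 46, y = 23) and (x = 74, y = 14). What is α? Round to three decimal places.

The Cobb–Douglas utilities coincide, so 46^α·23^(1−α) = 74^α·14^(1−α).
Taking logs: α·ln 46 + (1−α)·ln 23 = α·ln 74 + (1−α)·ln 14, i.e. α·-0.475424 = (1−α)·-0.496437.
With A = -0.475424 and B = -0.496437: α·A = (1−α)·B, so α = B/(A+B) = -0.496437/-0.971861 ≈ 0.511.

α ≈ 0.511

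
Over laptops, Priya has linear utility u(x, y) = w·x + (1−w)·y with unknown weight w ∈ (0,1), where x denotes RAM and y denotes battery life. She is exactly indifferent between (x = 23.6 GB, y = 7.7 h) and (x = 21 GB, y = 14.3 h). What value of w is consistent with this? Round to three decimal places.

u(23.6,7.7) = u(21,14.3) means w·23.6 + (1−w)·7.7 = w·21 + (1−w)·14.3.
Collecting terms: w·2.6 = (1−w)·6.6.
So w/(1−w) = 6.6/2.6 = 2.5385, giving w = 6.6/(2.6+6.6) = 0.717.

w = 0.717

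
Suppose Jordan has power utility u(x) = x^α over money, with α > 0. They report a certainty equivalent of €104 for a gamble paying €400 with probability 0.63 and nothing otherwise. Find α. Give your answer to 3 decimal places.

Since u(0) = 0, the lottery's EU is 0.63·400^α.
Indifference: 104^α = 0.63·400^α, so (104/400)^α = 0.63.
Taking logs: α·ln(104/400) = ln(0.63), so α = -0.462035 / -1.347074 ≈ 0.343.

α ≈ 0.343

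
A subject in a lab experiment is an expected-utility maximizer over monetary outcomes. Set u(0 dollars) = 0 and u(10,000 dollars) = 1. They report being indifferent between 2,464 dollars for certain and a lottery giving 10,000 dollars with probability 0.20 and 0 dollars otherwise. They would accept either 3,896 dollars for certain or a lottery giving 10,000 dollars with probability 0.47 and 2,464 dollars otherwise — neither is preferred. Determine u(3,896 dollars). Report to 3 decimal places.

0.576

From the first indifference, u(2,464 dollars) = 0.20·u(10,000 dollars) + 0.80·u(0 dollars) = 0.20·1 + 0.80·0 = 0.20.
Chaining: u(3,896 dollars) = 0.47·1.00 + 0.53·0.20 = 0.5760.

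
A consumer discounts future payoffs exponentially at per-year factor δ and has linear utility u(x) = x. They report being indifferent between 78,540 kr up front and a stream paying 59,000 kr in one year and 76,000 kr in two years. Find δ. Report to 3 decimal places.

The stream is worth 59000δ + 76000δ² today, so 59000δ + 76000δ² = 78540.
Rearranged: 76000δ² + 59000δ − 78540 = 0.
δ = (−59000 + √(59000² + 4·76000·78540)) / (2·76000) = (−59000 + √27357160000.00) / 152000 ≈ 0.700.

δ ≈ 0.700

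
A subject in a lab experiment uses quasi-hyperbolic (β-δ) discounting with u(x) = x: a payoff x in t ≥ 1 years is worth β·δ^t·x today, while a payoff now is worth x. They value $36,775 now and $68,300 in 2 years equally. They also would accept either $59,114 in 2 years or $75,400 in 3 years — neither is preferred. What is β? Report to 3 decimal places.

β ≈ 0.876

From the later pair, β·δ^2·59114 = β·δ^3·75400; dividing through, δ = 59114/75400 = 0.78401.
Substituting δ into 36775 = β·δ^2·68300: β = 36775/(41981.573) ≈ 0.876.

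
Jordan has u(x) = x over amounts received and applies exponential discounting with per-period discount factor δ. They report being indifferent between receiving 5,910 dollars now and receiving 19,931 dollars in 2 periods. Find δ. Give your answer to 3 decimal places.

δ ≈ 0.545

Indifference means u(5910) = δ^2 · u(19931), so δ^2 = u(5910)/u(19931).
With u(x) = x: δ^2 = 5910/19931 = 0.29652.
So δ = 0.29652^(1/2) ≈ 0.545.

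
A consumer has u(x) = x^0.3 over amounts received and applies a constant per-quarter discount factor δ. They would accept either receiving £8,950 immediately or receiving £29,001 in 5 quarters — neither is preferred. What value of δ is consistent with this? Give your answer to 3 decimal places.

Equating discounted utilities: u(8950) = δ^5·u(29001) ⇒ δ^5 = u(8950)/u(29001).
With u(x) = x^0.3: δ^5 = 8950^0.3/29001^0.3 = (8950/29001)^0.3 = 0.70279.
So δ = 0.70279^(1/5) ≈ 0.932.

δ ≈ 0.932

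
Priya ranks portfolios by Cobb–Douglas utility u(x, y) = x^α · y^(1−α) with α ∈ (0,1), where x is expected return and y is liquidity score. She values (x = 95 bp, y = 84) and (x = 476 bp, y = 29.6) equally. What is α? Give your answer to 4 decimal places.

α ≈ 0.3929

Set the two utilities equal: 95^α·84^(1−α) = 476^α·29.6^(1−α).
(95/476)^α = (29.6/84)^(1−α); take logs: α·ln(95/476) = (1−α)·ln(29.6/84), i.e. α·-1.6115410 = (1−α)·-1.0430424.
So α/(1−α) = (-1.0430424)/(-1.6115410) = 0.6472329, and α = 0.6472329/1.6472329 ≈ 0.3929.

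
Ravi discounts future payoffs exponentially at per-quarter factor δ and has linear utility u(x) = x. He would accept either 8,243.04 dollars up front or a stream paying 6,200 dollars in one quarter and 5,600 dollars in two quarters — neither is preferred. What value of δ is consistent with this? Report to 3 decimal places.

δ ≈ 0.780

Present value of the stream is 6200·δ + 5600·δ². Indifference gives 6200δ + 5600δ² = 8243.04.
So 5600δ² + 6200δ − 8243.04 = 0.
The positive root is δ = [−6200 + √(6200² + 4·5600·8243.04)] / (2·5600) = (−6200 + 14936.000)/11200 ≈ 0.780.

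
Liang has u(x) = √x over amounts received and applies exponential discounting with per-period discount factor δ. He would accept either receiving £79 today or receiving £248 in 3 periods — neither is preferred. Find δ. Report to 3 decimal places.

δ ≈ 0.826

Indifference means u(79) = δ^3 · u(248), so δ^3 = u(79)/u(248).
Since u(x) = √x, δ^3 = √(79/248) = 0.56440.
Taking the cube root: δ = 0.56440^(1/3) ≈ 0.826.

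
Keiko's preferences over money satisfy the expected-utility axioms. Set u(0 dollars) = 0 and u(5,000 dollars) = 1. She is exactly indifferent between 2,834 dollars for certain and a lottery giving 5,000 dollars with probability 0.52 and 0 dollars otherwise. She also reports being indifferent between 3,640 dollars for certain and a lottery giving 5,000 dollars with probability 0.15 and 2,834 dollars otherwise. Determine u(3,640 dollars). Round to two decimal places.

0.59

First, u(2,834 dollars) = 0.52·u(5,000 dollars) + 0.48·u(0 dollars) = 0.52.
Chaining: u(3,640 dollars) = 0.15·1.00 + 0.85·0.52 = 0.5920.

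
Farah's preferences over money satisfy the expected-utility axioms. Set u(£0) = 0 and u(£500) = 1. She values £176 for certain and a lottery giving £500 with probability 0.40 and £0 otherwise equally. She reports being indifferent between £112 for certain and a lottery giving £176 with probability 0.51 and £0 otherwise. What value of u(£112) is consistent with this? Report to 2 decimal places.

The first gamble pins u(£176): it must equal 0.40·1 + 0.60·0 = 0.40.
The second indifference gives u(£112) = 0.51·u(£176) + 0.49·u(£0) = 0.51·0.40 + 0.49·0.00 = 0.2040.

0.20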